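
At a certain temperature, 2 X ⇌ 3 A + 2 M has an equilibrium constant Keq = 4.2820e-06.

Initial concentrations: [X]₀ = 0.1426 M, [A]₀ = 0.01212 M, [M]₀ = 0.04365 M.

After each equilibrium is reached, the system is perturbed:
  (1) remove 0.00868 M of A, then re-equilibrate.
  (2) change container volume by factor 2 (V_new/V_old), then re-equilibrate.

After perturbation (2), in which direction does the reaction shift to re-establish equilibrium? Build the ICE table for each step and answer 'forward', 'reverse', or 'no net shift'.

Q₀ = 1.6682e-07 vs Keq = 4.2820e-06 ⇒ Q<K, forward
Step 1:
                   X          A          M
  Initial     0.1426    0.01212    0.04365
  Change    -0.01128    0.01691    0.01128
  Equil       0.1313    0.02903    0.05493
  solve Keq expr → x = 0.005638; check Q = 4.2820e-06
Then remove 0.00868 M of A.
Step 2:
                   X          A          M
  Initial     0.1313    0.02035    0.05493
  Change   -0.004403   0.006605   0.004403
  Equil       0.1269    0.02696    0.05933
  solve Keq expr → x = 0.002202; check Q = 4.2820e-06
Then change container volume by factor 2 (V_new/V_old).
Step 3:
                   X          A          M
  Initial    0.06346    0.01348    0.02966
  Change   -0.005925   0.008888   0.005925
  Equil      0.05753    0.02237    0.03559
  solve Keq expr → x = 0.002963; check Q = 4.2820e-06

Direction: forward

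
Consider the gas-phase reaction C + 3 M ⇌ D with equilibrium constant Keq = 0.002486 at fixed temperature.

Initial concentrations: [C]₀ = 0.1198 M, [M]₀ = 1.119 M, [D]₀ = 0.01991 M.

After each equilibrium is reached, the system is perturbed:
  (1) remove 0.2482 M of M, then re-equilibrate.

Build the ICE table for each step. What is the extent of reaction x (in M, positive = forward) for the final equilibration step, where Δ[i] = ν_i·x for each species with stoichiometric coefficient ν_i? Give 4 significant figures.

x = -2.8555e-04 M

Q₀ = 0.1186 vs Keq = 0.002486 ⇒ Q>K, reverse
Step 1:
                    C           M           D
  init         0.1198       1.119     0.01991
  Δ           0.01935     0.05804    -0.01935
  eq           0.1391       1.177  5.6408e-04
  solve Keq expr → x = -0.01935; check Q = 0.002486
Then remove 0.2482 M of M.
Step 2:
                    C           M           D
  init         0.1391      0.9288  5.6408e-04
  Δ        2.8555e-04  8.5664e-04 -2.8555e-04
  eq           0.1394      0.9297  2.7854e-04
  solve Keq expr → x = -2.8555e-04; check Q = 0.002486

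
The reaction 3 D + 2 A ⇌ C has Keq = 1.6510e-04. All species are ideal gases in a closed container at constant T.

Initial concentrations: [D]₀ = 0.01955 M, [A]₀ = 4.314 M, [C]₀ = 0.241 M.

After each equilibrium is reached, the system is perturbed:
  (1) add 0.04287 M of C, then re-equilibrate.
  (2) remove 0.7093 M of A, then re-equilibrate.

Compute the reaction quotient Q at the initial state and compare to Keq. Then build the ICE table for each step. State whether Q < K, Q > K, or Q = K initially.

Q₀ = 1733; Q > K (proceeds reverse)

Q₀ = 1733 vs Keq = 1.6510e-04 ⇒ Q>K, reverse
Step 1:
                  D         A         C
  Initial   0.01955     4.314     0.241
  Change     0.7184     0.479   -0.2395
  Equil       0.738     4.793  0.001524
  solve Keq expr → x = -0.2395; check Q = 1.6510e-04
Then add 0.04287 M of C.
Step 2:
                  D         A         C
  Initial     0.738     4.793   0.04439
  Change     0.1256   0.08373  -0.04187
  Equil      0.8636     4.877  0.002529
  solve Keq expr → x = -0.04187; check Q = 1.6510e-04
Then remove 0.7093 M of A.
Step 3:
                  D         A         C
  Initial    0.8636     4.167  0.002529
  Change   0.002004  0.001336 -6.6801e-04
  Equil      0.8656     4.169  0.001861
  solve Keq expr → x = -6.6801e-04; check Q = 1.6510e-04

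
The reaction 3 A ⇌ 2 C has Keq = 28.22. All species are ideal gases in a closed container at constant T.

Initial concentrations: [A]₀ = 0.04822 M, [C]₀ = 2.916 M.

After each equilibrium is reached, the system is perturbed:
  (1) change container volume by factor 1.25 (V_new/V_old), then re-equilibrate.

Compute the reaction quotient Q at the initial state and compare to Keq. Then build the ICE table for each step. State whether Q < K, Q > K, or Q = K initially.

Q₀ = 7.5839e+04; Q > K (proceeds reverse)

Q₀ = 7.5839e+04 vs Keq = 28.22 ⇒ Q>K, reverse
Step 1:
                  A         C
  I         0.04822     2.916
  C          0.5633   -0.3755
  E          0.6115      2.54
  solve Keq expr → x = -0.1878; check Q = 28.22
Then change container volume by factor 1.25 (V_new/V_old).
Step 2:
                  A         C
  I          0.4892     2.032
  C         0.03387  -0.02258
  E          0.5231      2.01
  solve Keq expr → x = -0.01129; check Q = 28.22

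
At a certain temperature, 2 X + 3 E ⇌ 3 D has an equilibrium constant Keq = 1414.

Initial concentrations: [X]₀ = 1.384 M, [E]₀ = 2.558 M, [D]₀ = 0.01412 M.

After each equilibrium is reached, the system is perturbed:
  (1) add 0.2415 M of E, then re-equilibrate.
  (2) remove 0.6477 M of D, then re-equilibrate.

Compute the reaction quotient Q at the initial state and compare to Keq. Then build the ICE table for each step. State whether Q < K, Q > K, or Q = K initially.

Q₀ = 8.7807e-08 vs Keq = 1414 ⇒ Q<K, forward
Step 1:
                   X          E          D
  I            1.384      2.558    0.01412
  C           -1.257     -1.886      1.886
  E           0.1265     0.6718        1.9
  solve Keq expr → x = 0.6287; check Q = 1414
Then add 0.2415 M of E.
Step 2:
                   X          E          D
  I           0.1265     0.9133        1.9
  C         -0.03549   -0.05323    0.05323
  E          0.09104     0.8601      1.954
  solve Keq expr → x = 0.01774; check Q = 1414
Then remove 0.6477 M of D.
Step 3:
                   X          E          D
  I          0.09104     0.8601      1.306
  C         -0.03343   -0.05014    0.05014
  E          0.05761     0.8099      1.356
  solve Keq expr → x = 0.01671; check Q = 1414

Q₀ = 8.7807e-08; Q < K (proceeds forward)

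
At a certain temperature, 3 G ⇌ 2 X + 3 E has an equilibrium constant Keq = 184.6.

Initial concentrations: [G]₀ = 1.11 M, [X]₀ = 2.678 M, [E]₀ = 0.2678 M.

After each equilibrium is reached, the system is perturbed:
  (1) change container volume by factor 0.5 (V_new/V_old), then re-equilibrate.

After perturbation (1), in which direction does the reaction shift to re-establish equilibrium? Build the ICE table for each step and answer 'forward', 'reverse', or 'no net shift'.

Q₀ = 0.1007 vs Keq = 184.6 ⇒ Q<K, forward
Step 1:
                   G          X          E
  init          1.11      2.678     0.2678
  Δ          -0.7316     0.4877     0.7316
  eq          0.3784      3.166     0.9994
  solve Keq expr → x = 0.2439; check Q = 184.6
Then change container volume by factor 0.5 (V_new/V_old).
Step 2:
                   G          X          E
  init        0.7568      6.331      1.999
  Δ           0.2655     -0.177    -0.2655
  eq           1.022      6.154      1.733
  solve Keq expr → x = -0.08849; check Q = 184.6

Direction: reverse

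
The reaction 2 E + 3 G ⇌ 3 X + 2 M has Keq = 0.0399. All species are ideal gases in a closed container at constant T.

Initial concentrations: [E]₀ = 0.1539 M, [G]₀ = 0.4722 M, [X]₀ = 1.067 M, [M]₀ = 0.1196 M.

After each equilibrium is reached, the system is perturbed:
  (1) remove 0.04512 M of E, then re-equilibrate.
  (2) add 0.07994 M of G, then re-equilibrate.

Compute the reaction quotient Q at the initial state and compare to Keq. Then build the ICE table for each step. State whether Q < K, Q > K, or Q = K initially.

Q₀ = 6.968 vs Keq = 0.0399 ⇒ Q>K, reverse
Step 1:
                  E         G         X         M
  init       0.1539    0.4722     1.067    0.1196
  Δ         0.09315    0.1397   -0.1397  -0.09315
  eq          0.247    0.6119    0.9273   0.02645
  solve Keq expr → x = -0.04657; check Q = 0.0399
Then remove 0.04512 M of E.
Step 2:
                  E         G         X         M
  init       0.2019    0.6119    0.9273   0.02645
  Δ        0.003887  0.005831 -0.005831 -0.003887
  eq         0.2058    0.6177    0.9215   0.02257
  solve Keq expr → x = -0.001944; check Q = 0.0399
Then add 0.07994 M of G.
Step 3:
                  E         G         X         M
  init       0.2058    0.6977    0.9215   0.02257
  Δ       -0.003528 -0.005291  0.005291  0.003528
  eq         0.2023    0.6924    0.9267   0.02609
  solve Keq expr → x = 0.001764; check Q = 0.0399

Q₀ = 6.968; Q > K (proceeds reverse)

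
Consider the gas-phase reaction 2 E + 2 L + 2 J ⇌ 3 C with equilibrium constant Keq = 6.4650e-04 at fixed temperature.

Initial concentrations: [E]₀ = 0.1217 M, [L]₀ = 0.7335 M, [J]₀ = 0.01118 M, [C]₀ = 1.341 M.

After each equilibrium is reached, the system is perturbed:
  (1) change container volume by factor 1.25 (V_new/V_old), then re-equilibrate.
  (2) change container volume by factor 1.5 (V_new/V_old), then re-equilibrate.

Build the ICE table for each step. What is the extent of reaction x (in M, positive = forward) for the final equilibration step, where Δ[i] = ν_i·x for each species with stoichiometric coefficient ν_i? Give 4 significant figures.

Q₀ = 2.4211e+06 vs Keq = 6.4650e-04 ⇒ Q>K, reverse
Step 1:
                  E         L         J         C
  init       0.1217    0.7335   0.01118     1.341
  Δ          0.8274    0.8274    0.8274    -1.241
  eq         0.9491     1.561    0.8386   0.09992
  solve Keq expr → x = -0.4137; check Q = 6.4650e-04
Then change container volume by factor 1.25 (V_new/V_old).
Step 2:
                  E         L         J         C
  init       0.7593     1.249    0.6709   0.07994
  Δ        0.009662  0.009662  0.009662  -0.01449
  eq         0.7689     1.258    0.6805   0.06545
  solve Keq expr → x = -0.004831; check Q = 6.4650e-04
Then change container volume by factor 1.5 (V_new/V_old).
Step 3:
                  E         L         J         C
  init       0.5126    0.8389    0.4537   0.04363
  Δ        0.009064  0.009064  0.009064   -0.0136
  eq         0.5217     0.848    0.4627   0.03003
  solve Keq expr → x = -0.004532; check Q = 6.4650e-04

x = -0.004532 M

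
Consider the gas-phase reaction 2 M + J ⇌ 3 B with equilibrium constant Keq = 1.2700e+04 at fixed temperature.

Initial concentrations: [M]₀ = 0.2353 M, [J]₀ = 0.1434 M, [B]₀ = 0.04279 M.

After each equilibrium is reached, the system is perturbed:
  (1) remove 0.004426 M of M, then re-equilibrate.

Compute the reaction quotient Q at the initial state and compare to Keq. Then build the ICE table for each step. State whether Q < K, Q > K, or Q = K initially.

Q₀ = 0.009868 vs Keq = 1.2700e+04 ⇒ Q<K, forward
Step 1:
                  M         J         B
  Initial    0.2353    0.1434   0.04279
  Change    -0.2237   -0.1118    0.3355
  Equil     0.01162   0.03156    0.3783
  solve Keq expr → x = 0.1118; check Q = 1.2700e+04
Then remove 0.004426 M of M.
Step 2:
                  M         J         B
  Initial  0.007196   0.03156    0.3783
  Change   0.003832  0.001916 -0.005748
  Equil     0.01103   0.03348    0.3726
  solve Keq expr → x = -0.001916; check Q = 1.2700e+04

Q₀ = 0.009868; Q < K (proceeds forward)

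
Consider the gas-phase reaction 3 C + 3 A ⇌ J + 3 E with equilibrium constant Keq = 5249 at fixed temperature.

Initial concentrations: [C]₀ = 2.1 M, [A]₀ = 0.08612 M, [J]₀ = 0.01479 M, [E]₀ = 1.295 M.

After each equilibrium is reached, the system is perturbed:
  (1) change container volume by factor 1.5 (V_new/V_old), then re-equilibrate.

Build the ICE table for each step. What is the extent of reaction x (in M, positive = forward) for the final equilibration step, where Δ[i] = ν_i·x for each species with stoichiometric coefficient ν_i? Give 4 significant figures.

Q₀ = 5.43 vs Keq = 5249 ⇒ Q<K, forward
Step 1:
                    C           A           J           E
  I               2.1     0.08612     0.01479       1.295
  C          -0.07294    -0.07294     0.02431     0.07294
  E             2.027     0.01318      0.0391       1.368
  solve Keq expr → x = 0.02431; check Q = 5249
Then change container volume by factor 1.5 (V_new/V_old).
Step 2:
                    C           A           J           E
  I             1.351    0.008787     0.02607       0.912
  C          0.002548    0.002548 -8.4918e-04   -0.002548
  E             1.354     0.01133     0.02522      0.9094
  solve Keq expr → x = -8.4918e-04; check Q = 5249

x = -8.4918e-04 M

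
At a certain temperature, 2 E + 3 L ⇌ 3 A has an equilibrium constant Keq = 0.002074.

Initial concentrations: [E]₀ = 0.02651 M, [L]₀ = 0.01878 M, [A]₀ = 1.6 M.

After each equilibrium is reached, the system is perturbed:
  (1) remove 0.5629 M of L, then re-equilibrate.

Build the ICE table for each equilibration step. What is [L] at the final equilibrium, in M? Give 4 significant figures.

Q₀ = 8.7994e+08 vs Keq = 0.002074 ⇒ Q>K, reverse
Step 1:
                    E           L           A
  Initial     0.02651     0.01878         1.6
  Change       0.9466        1.42       -1.42
  Equil        0.9731       1.439      0.1802
  solve Keq expr → x = -0.4733; check Q = 0.002074
Then remove 0.5629 M of L.
Step 2:
                    E           L           A
  Initial      0.9731      0.8757      0.1802
  Change      0.03988     0.05982    -0.05982
  Equil         1.013      0.9355      0.1203
  solve Keq expr → x = -0.01994; check Q = 0.002074

[L]_eq = 0.9355 M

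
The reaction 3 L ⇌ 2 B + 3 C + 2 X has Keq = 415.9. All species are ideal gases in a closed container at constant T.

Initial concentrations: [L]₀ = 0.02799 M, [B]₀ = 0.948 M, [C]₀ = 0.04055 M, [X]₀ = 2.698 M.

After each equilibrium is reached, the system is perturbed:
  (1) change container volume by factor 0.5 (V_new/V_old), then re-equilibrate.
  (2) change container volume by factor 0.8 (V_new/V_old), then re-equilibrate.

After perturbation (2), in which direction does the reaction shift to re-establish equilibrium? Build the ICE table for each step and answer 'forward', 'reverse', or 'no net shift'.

Direction: reverse

Q₀ = 19.89 vs Keq = 415.9 ⇒ Q<K, forward
Step 1:
                   L          B          C          X
  I          0.02799      0.948    0.04055      2.698
  C         -0.01416    0.00944    0.01416    0.00944
  E          0.01383     0.9574    0.05471      2.707
  solve Keq expr → x = 0.00472; check Q = 415.9
Then change container volume by factor 0.5 (V_new/V_old).
Step 2:
                   L          B          C          X
  I          0.02766      1.915     0.1094      5.415
  C          0.02542   -0.01695   -0.02542   -0.01695
  E          0.05308      1.898      0.084      5.398
  solve Keq expr → x = -0.008473; check Q = 415.9
Then change container volume by factor 0.8 (V_new/V_old).
Step 3:
                   L          B          C          X
  I          0.06635      2.372      0.105      6.747
  C          0.01229  -0.008193   -0.01229  -0.008193
  E          0.07864      2.364    0.09271      6.739
  solve Keq expr → x = -0.004097; check Q = 415.9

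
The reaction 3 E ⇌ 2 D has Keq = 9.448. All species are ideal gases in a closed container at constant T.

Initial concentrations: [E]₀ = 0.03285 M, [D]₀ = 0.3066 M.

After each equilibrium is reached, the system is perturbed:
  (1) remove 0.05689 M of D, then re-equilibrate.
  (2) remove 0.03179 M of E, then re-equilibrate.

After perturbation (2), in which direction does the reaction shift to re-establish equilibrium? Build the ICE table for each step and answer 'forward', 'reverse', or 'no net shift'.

Q₀ = 2652 vs Keq = 9.448 ⇒ Q>K, reverse
Step 1:
                   E          D
  init       0.03285     0.3066
  Δ            0.137   -0.09136
  eq          0.1699     0.2152
  solve Keq expr → x = -0.04568; check Q = 9.448
Then remove 0.05689 M of D.
Step 2:
                   E          D
  init        0.1699     0.1583
  Δ         -0.02274    0.01516
  eq          0.1472     0.1735
  solve Keq expr → x = 0.007579; check Q = 9.448
Then remove 0.03179 M of E.
Step 3:
                   E          D
  init        0.1154     0.1735
  Δ          0.02299   -0.01533
  eq          0.1384     0.1582
  solve Keq expr → x = -0.007664; check Q = 9.448

Direction: reverse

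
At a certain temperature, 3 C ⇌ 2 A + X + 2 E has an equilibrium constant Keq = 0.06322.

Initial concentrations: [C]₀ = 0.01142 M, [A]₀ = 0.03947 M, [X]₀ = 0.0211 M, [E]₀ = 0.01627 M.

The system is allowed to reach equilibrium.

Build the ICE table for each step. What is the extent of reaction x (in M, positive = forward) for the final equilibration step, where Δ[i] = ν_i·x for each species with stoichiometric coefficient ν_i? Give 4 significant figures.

Q₀ = 0.005842 vs Keq = 0.06322 ⇒ Q<K, forward
Step 1:
                  C         A         X         E
  I         0.01142   0.03947    0.0211   0.01627
  C       -0.005073  0.003382  0.001691  0.003382
  E        0.006347   0.04285   0.02279   0.01965
  solve Keq expr → x = 0.001691; check Q = 0.06322

x = 0.001691 M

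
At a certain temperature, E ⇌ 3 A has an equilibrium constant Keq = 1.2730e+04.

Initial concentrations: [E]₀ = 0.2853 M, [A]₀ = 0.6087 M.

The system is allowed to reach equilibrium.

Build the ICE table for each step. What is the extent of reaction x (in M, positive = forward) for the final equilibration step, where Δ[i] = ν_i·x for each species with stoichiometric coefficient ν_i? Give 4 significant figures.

Q₀ = 0.7905 vs Keq = 1.2730e+04 ⇒ Q<K, forward
Step 1:
                   E          A
  init        0.2853     0.6087
  Δ          -0.2851     0.8552
  eq      2.4642e-04      1.464
  solve Keq expr → x = 0.2851; check Q = 1.2730e+04

x = 0.2851 M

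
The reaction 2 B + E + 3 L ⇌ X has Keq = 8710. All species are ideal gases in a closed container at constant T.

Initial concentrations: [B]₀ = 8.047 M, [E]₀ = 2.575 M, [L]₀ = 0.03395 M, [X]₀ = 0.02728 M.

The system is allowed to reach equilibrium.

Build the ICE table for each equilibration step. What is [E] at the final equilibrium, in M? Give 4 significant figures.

Q₀ = 4.181 vs Keq = 8710 ⇒ Q<K, forward
Step 1:
                    B           E           L           X
  I             8.047       2.575     0.03395     0.02728
  C          -0.02065    -0.01033    -0.03098     0.01033
  E             8.026       2.565    0.002968     0.03761
  solve Keq expr → x = 0.01033; check Q = 8710

[E]_eq = 2.565 M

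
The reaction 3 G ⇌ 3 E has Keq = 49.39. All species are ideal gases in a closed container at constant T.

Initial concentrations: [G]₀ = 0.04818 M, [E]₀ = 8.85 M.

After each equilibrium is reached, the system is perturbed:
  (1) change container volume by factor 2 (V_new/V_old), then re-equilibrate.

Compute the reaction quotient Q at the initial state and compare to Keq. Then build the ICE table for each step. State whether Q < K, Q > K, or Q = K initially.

Q₀ = 6.1977e+06 vs Keq = 49.39 ⇒ Q>K, reverse
Step 1:
                   G          E
  I          0.04818       8.85
  C            1.858     -1.858
  E            1.906      6.992
  solve Keq expr → x = -0.6192; check Q = 49.39
Then change container volume by factor 2 (V_new/V_old).
Step 2:
                   G          E
  I           0.9529      3.496
  C                0          0
  E           0.9529      3.496
  solve Keq expr → x = 0; check Q = 49.39

Q₀ = 6.1977e+06; Q > K (proceeds reverse)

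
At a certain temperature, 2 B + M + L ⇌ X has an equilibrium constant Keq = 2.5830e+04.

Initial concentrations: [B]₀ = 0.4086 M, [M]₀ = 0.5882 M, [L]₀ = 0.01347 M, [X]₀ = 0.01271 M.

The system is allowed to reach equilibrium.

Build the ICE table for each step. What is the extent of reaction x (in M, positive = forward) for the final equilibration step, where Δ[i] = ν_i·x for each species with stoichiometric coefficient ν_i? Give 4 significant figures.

x = 0.01346 M

Q₀ = 9.609 vs Keq = 2.5830e+04 ⇒ Q<K, forward
Step 1:
                   B          M          L          X
  I           0.4086     0.5882    0.01347    0.01271
  C         -0.02692   -0.01346   -0.01346    0.01346
  E           0.3817     0.5747 1.2099e-05    0.02617
  solve Keq expr → x = 0.01346; check Q = 2.5830e+04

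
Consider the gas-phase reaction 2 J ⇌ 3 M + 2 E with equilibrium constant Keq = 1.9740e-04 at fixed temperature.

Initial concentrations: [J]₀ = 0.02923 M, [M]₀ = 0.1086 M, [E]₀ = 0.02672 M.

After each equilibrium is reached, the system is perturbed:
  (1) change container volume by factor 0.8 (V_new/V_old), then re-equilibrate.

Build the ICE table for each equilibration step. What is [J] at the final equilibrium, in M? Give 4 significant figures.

[J]_eq = 0.05119 M

Q₀ = 0.00107 vs Keq = 1.9740e-04 ⇒ Q>K, reverse
Step 1:
                    J           M           E
  I           0.02923      0.1086     0.02672
  C          0.008688    -0.01303   -0.008688
  E           0.03792     0.09557     0.01803
  solve Keq expr → x = -0.004344; check Q = 1.9740e-04
Then change container volume by factor 0.8 (V_new/V_old).
Step 2:
                    J           M           E
  I            0.0474      0.1195     0.02254
  C          0.003796   -0.005694   -0.003796
  E           0.05119      0.1138     0.01874
  solve Keq expr → x = -0.001898; check Q = 1.9740e-04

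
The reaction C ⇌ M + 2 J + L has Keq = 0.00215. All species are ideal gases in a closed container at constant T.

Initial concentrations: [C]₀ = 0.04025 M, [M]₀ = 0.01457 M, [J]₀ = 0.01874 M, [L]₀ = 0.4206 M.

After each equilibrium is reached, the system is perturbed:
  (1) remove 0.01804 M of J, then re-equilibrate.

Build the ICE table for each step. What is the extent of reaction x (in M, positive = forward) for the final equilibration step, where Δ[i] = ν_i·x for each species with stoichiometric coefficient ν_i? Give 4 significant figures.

x = 0.004378 M

Q₀ = 5.3469e-05 vs Keq = 0.00215 ⇒ Q<K, forward
Step 1:
                   C          M          J          L
  I          0.04025    0.01457    0.01874     0.4206
  C         -0.01874    0.01874    0.03748    0.01874
  E          0.02151    0.03331    0.05622     0.4393
  solve Keq expr → x = 0.01874; check Q = 0.00215
Then remove 0.01804 M of J.
Step 2:
                   C          M          J          L
  I          0.02151    0.03331    0.03818     0.4393
  C        -0.004378   0.004378   0.008756   0.004378
  E          0.01713    0.03769    0.04693     0.4437
  solve Keq expr → x = 0.004378; check Q = 0.00215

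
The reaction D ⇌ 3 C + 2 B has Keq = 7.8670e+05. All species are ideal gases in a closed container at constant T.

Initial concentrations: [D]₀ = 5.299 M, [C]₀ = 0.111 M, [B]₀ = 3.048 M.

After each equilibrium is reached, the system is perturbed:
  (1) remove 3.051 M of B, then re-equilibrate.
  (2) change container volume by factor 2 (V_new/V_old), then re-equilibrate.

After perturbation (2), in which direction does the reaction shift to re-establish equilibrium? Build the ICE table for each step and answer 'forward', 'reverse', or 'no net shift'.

Direction: forward

Q₀ = 0.002398 vs Keq = 7.8670e+05 ⇒ Q<K, forward
Step 1:
                   D          C          B
  Initial      5.299      0.111      3.048
  Change      -4.722      14.17      9.444
  Equil       0.5772      14.28      12.49
  solve Keq expr → x = 4.722; check Q = 7.8670e+05
Then remove 3.051 M of B.
Step 2:
                   D          C          B
  Initial     0.5772      14.28      9.441
  Change       -0.18     0.5401       0.36
  Equil       0.3971      14.82      9.801
  solve Keq expr → x = 0.18; check Q = 7.8670e+05
Then change container volume by factor 2 (V_new/V_old).
Step 3:
                   D          C          B
  Initial     0.1986      7.408        4.9
  Change     -0.1809     0.5426     0.3618
  Equil      0.01769      7.951      5.262
  solve Keq expr → x = 0.1809; check Q = 7.8670e+05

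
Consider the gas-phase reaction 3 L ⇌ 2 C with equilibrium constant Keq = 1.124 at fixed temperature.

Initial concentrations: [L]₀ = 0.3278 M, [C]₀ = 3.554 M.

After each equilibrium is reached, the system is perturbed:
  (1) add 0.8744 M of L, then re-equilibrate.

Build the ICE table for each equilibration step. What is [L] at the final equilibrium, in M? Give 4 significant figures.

Q₀ = 358.6 vs Keq = 1.124 ⇒ Q>K, reverse
Step 1:
                   L          C
  I           0.3278      3.554
  C            1.477    -0.9844
  E            1.804       2.57
  solve Keq expr → x = -0.4922; check Q = 1.124
Then add 0.8744 M of L.
Step 2:
                   L          C
  I            2.679       2.57
  C          -0.6707     0.4471
  E            2.008      3.017
  solve Keq expr → x = 0.2236; check Q = 1.124

[L]_eq = 2.008 M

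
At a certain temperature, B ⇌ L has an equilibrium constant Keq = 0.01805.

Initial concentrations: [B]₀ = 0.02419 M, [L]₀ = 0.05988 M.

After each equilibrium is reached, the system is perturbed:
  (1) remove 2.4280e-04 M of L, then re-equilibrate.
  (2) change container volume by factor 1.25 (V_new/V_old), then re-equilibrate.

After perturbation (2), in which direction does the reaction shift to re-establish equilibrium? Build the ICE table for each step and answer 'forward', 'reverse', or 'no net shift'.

Direction: no net shift

Q₀ = 2.475 vs Keq = 0.01805 ⇒ Q>K, reverse
Step 1:
                    B           L
  I           0.02419     0.05988
  C           0.05839    -0.05839
  E           0.08258    0.001491
  solve Keq expr → x = -0.05839; check Q = 0.01805
Then remove 2.4280e-04 M of L.
Step 2:
                    B           L
  I           0.08258    0.001248
  C       -2.3850e-04  2.3850e-04
  E           0.08234    0.001486
  solve Keq expr → x = 2.3850e-04; check Q = 0.01805
Then change container volume by factor 1.25 (V_new/V_old).
Step 3:
                    B           L
  I           0.06587    0.001189
  C                 0           0
  E           0.06587    0.001189
  solve Keq expr → x = 0; check Q = 0.01805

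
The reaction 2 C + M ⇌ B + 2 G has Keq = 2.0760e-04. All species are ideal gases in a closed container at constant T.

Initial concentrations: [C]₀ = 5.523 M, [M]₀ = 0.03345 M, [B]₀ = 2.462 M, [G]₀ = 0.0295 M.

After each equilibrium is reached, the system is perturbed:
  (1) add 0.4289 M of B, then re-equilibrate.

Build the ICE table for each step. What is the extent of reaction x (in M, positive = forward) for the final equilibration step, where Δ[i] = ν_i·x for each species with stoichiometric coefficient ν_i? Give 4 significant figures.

x = -3.8603e-04 M

Q₀ = 0.0021 vs Keq = 2.0760e-04 ⇒ Q>K, reverse
Step 1:
                    C           M           B           G
  I             5.523     0.03345       2.462      0.0295
  C           0.01894    0.009468   -0.009468    -0.01894
  E             5.542     0.04292       2.453     0.01056
  solve Keq expr → x = -0.009468; check Q = 2.0760e-04
Then add 0.4289 M of B.
Step 2:
                    C           M           B           G
  I             5.542     0.04292       2.881     0.01056
  C        7.7206e-04  3.8603e-04 -3.8603e-04 -7.7206e-04
  E             5.543      0.0433       2.881    0.009791
  solve Keq expr → x = -3.8603e-04; check Q = 2.0760e-04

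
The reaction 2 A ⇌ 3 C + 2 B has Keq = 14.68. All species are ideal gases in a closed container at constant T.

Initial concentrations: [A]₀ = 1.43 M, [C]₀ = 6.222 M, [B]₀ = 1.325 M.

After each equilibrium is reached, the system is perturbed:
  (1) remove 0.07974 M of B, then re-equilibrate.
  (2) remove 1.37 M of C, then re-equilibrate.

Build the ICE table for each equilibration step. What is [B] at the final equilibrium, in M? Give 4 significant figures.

Q₀ = 206.8 vs Keq = 14.68 ⇒ Q>K, reverse
Step 1:
                    A           C           B
  I              1.43       6.222       1.325
  C            0.6574     -0.9861     -0.6574
  E             2.087       5.236      0.6676
  solve Keq expr → x = -0.3287; check Q = 14.68
Then remove 0.07974 M of B.
Step 2:
                    A           C           B
  I             2.087       5.236      0.5878
  C             -0.05       0.075        0.05
  E             2.037       5.311      0.6378
  solve Keq expr → x = 0.025; check Q = 14.68
Then remove 1.37 M of C.
Step 3:
                    A           C           B
  I             2.037       3.941      0.6378
  C           -0.1831      0.2746      0.1831
  E             1.854       4.215      0.8209
  solve Keq expr → x = 0.09154; check Q = 14.68

[B]_eq = 0.8209 M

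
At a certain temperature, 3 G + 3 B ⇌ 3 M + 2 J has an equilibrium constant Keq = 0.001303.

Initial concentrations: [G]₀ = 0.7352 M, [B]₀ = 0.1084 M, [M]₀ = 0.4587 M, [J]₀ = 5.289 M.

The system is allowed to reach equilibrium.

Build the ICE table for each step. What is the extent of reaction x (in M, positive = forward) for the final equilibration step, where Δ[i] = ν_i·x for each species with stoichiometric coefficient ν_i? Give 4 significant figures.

Q₀ = 5334 vs Keq = 0.001303 ⇒ Q>K, reverse
Step 1:
                   G          B          M          J
  Initial     0.7352     0.1084     0.4587      5.289
  Change      0.4349     0.4349    -0.4349      -0.29
  Equil         1.17     0.5433    0.02375      4.999
  solve Keq expr → x = -0.145; check Q = 0.001303

x = -0.145 M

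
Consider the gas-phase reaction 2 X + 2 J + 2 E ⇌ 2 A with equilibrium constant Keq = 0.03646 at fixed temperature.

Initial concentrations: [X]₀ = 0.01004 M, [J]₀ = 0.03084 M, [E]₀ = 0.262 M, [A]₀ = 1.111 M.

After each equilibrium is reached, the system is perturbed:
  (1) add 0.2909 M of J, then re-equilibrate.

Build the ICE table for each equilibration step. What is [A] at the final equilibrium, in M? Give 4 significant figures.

[A]_eq = 0.2323 M

Q₀ = 1.8756e+08 vs Keq = 0.03646 ⇒ Q>K, reverse
Step 1:
                    X           J           E           A
  I           0.01004     0.03084       0.262       1.111
  C            0.9146      0.9146      0.9146     -0.9146
  E            0.9246      0.9454       1.177      0.1964
  solve Keq expr → x = -0.4573; check Q = 0.03646
Then add 0.2909 M of J.
Step 2:
                    X           J           E           A
  I            0.9246       1.236       1.177      0.1964
  C          -0.03595    -0.03595    -0.03595     0.03595
  E            0.8887         1.2       1.141      0.2323
  solve Keq expr → x = 0.01797; check Q = 0.03646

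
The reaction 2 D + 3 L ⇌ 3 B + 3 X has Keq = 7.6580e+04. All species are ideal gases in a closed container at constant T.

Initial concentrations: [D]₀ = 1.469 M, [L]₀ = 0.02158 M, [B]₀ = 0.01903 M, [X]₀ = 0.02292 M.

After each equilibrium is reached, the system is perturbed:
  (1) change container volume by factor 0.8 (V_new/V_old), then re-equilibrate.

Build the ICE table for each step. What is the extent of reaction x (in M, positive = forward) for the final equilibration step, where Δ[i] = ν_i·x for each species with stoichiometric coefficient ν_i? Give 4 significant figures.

Q₀ = 3.8262e-06 vs Keq = 7.6580e+04 ⇒ Q<K, forward
Step 1:
                  D         L         B         X
  Initial     1.469   0.02158   0.01903   0.02292
  Change   -0.01436  -0.02155   0.02155   0.02155
  Equil       1.455 3.3096e-05   0.04058   0.04447
  solve Keq expr → x = 0.007182; check Q = 7.6578e+04
Then change container volume by factor 0.8 (V_new/V_old).
Step 2:
                  D         L         B         X
  Initial     1.818 4.1370e-05   0.05072   0.05558
  Change  2.1259e-06 3.1888e-06 -3.1888e-06 -3.1888e-06
  Equil       1.818 4.4559e-05   0.05072   0.05558
  solve Keq expr → x = -1.0629e-06; check Q = 7.6580e+04

x = -1.0629e-06 M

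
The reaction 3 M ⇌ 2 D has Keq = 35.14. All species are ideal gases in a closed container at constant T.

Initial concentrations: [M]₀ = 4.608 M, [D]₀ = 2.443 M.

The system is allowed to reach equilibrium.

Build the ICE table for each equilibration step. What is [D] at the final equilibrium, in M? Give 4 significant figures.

[D]_eq = 4.926 M

Q₀ = 0.061 vs Keq = 35.14 ⇒ Q<K, forward
Step 1:
                   M          D
  Initial      4.608      2.443
  Change      -3.724      2.483
  Equil       0.8839      4.926
  solve Keq expr → x = 1.241; check Q = 35.14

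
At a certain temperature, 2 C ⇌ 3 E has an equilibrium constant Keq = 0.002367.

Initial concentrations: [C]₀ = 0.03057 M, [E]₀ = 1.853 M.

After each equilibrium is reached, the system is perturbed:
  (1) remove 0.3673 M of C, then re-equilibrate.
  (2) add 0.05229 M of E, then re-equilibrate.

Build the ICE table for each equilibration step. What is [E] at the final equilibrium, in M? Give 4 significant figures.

Q₀ = 6808 vs Keq = 0.002367 ⇒ Q>K, reverse
Step 1:
                    C           E
  Initial     0.03057       1.853
  Change        1.137      -1.705
  Equil         1.167      0.1478
  solve Keq expr → x = -0.5684; check Q = 0.002367
Then remove 0.3673 M of C.
Step 2:
                    C           E
  Initial      0.8001      0.1478
  Change      0.02062    -0.03093
  Equil        0.8207      0.1168
  solve Keq expr → x = -0.01031; check Q = 0.002367
Then add 0.05229 M of E.
Step 3:
                    C           E
  Initial      0.8207      0.1691
  Change       0.0328     -0.0492
  Equil        0.8535      0.1199
  solve Keq expr → x = -0.0164; check Q = 0.002367

[E]_eq = 0.1199 M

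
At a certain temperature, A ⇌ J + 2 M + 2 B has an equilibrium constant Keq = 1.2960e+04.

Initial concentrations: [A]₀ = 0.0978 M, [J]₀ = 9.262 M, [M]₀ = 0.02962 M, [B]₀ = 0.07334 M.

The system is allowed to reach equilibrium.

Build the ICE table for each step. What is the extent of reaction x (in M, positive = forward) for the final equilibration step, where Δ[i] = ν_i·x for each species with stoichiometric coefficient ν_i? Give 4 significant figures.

Q₀ = 4.4691e-04 vs Keq = 1.2960e+04 ⇒ Q<K, forward
Step 1:
                  A         J         M         B
  init       0.0978     9.262   0.02962   0.07334
  Δ         -0.0978    0.0978    0.1956    0.1956
  eq      2.6494e-06      9.36    0.2252    0.2689
  solve Keq expr → x = 0.0978; check Q = 1.2960e+04

x = 0.0978 M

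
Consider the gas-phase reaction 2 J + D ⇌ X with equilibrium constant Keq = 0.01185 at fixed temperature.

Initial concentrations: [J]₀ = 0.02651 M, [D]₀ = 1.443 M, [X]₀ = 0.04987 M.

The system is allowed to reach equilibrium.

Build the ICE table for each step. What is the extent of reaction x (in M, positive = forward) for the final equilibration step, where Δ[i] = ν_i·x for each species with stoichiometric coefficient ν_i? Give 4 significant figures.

x = -0.04959 M

Q₀ = 49.18 vs Keq = 0.01185 ⇒ Q>K, reverse
Step 1:
                    J           D           X
  Initial     0.02651       1.443     0.04987
  Change      0.09918     0.04959    -0.04959
  Equil        0.1257       1.493  2.7943e-04
  solve Keq expr → x = -0.04959; check Q = 0.01185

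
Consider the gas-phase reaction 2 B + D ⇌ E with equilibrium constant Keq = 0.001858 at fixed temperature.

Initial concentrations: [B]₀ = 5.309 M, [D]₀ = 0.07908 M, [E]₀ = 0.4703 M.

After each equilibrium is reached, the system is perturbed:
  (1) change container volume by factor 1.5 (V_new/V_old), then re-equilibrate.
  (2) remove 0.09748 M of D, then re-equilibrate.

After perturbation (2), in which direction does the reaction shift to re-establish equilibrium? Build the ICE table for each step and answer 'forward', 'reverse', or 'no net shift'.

Direction: reverse

Q₀ = 0.211 vs Keq = 0.001858 ⇒ Q>K, reverse
Step 1:
                  B         D         E
  I           5.309   0.07908    0.4703
  C          0.8679    0.4339   -0.4339
  E           6.177     0.513   0.03637
  solve Keq expr → x = -0.4339; check Q = 0.001858
Then change container volume by factor 1.5 (V_new/V_old).
Step 2:
                  B         D         E
  I           4.118     0.342   0.02424
  C         0.02584   0.01292  -0.01292
  E           4.144    0.3549   0.01132
  solve Keq expr → x = -0.01292; check Q = 0.001858
Then remove 0.09748 M of D.
Step 3:
                  B         D         E
  I           4.144    0.2574   0.01132
  C        0.005981  0.002991 -0.002991
  E            4.15    0.2604  0.008333
  solve Keq expr → x = -0.002991; check Q = 0.001858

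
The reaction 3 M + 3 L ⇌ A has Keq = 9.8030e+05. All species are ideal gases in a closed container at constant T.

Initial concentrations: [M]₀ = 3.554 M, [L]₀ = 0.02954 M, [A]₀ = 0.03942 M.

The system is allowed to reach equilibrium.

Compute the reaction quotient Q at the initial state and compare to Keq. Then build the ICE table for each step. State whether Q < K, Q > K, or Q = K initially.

Q₀ = 34.07 vs Keq = 9.8030e+05 ⇒ Q<K, forward
Step 1:
                  M         L         A
  I           3.554   0.02954   0.03942
  C         -0.0285   -0.0285  0.009499
  E           3.526  0.001044   0.04892
  solve Keq expr → x = 0.009499; check Q = 9.8030e+05

Q₀ = 34.07; Q < K (proceeds forward)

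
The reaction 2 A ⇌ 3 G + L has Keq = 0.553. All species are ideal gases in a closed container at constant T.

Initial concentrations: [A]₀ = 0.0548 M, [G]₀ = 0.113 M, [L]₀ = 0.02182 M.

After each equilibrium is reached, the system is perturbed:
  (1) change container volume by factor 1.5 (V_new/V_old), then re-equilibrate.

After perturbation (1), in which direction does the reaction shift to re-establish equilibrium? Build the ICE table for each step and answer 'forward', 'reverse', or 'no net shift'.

Q₀ = 0.01048 vs Keq = 0.553 ⇒ Q<K, forward
Step 1:
                    A           G           L
  Initial      0.0548       0.113     0.02182
  Change     -0.03636     0.05454     0.01818
  Equil       0.01844      0.1675        0.04
  solve Keq expr → x = 0.01818; check Q = 0.553
Then change container volume by factor 1.5 (V_new/V_old).
Step 2:
                    A           G           L
  Initial      0.0123      0.1117     0.02667
  Change    -0.003285    0.004927    0.001642
  Equil       0.00901      0.1166     0.02831
  solve Keq expr → x = 0.001642; check Q = 0.553

Direction: forward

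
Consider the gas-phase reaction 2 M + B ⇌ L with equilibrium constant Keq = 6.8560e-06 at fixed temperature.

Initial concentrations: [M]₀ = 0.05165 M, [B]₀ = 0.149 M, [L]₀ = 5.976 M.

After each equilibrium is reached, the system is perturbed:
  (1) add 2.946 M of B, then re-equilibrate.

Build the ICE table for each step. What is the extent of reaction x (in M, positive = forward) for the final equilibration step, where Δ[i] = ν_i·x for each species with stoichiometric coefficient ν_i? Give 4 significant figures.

Q₀ = 1.5034e+04 vs Keq = 6.8560e-06 ⇒ Q>K, reverse
Step 1:
                  M         B         L
  I         0.05165     0.149     5.976
  C           11.94      5.97     -5.97
  E           11.99     6.119  0.006033
  solve Keq expr → x = -5.97; check Q = 6.8560e-06
Then add 2.946 M of B.
Step 2:
                  M         B         L
  I           11.99     9.065  0.006033
  C       -0.005786 -0.002893  0.002893
  E           11.99     9.062  0.008925
  solve Keq expr → x = 0.002893; check Q = 6.8560e-06

x = 0.002893 M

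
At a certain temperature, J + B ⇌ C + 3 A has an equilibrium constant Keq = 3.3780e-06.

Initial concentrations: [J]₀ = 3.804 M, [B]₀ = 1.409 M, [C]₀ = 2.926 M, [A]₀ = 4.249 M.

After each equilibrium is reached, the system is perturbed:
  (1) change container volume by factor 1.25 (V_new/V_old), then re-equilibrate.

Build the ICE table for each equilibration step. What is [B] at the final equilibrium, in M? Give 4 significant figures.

Q₀ = 41.88 vs Keq = 3.3780e-06 ⇒ Q>K, reverse
Step 1:
                    J           B           C           A
  init          3.804       1.409       2.926       4.249
  Δ             1.406       1.406      -1.406      -4.217
  eq             5.21       2.815        1.52     0.03194
  solve Keq expr → x = -1.406; check Q = 3.3780e-06
Then change container volume by factor 1.25 (V_new/V_old).
Step 2:
                    J           B           C           A
  init          4.168       2.252       1.216     0.02555
  Δ         -0.001359   -0.001359    0.001359    0.004078
  eq            4.166        2.25       1.218     0.02963
  solve Keq expr → x = 0.001359; check Q = 3.3780e-06

[B]_eq = 2.25 M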